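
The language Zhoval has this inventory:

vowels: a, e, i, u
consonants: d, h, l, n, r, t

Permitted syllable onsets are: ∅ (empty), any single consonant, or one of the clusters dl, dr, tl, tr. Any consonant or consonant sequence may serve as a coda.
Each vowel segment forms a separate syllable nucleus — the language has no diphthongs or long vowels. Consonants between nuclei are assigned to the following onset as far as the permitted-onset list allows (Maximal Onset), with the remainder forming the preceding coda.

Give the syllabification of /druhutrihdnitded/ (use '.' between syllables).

dru.hu.trihd.nit.ded

Vowels present: u, u, i, i, e; each is a nucleus, giving 5 syllables.
σ1/σ2 boundary: /h/ is a single consonant, so it becomes the next onset.
σ2/σ3 boundary: cluster /tr/ — /tr/ is itself a permitted onset, so the whole cluster goes right; preceding coda = ∅.
σ3/σ4 boundary: /hdn/; trying suffixes from longest down, /n/ is the first permitted one, so coda /hd/ | onset /n/.
σ4/σ5 boundary: /td/; trying suffixes from longest down, /d/ is the first permitted one, so coda /t/ | onset /d/.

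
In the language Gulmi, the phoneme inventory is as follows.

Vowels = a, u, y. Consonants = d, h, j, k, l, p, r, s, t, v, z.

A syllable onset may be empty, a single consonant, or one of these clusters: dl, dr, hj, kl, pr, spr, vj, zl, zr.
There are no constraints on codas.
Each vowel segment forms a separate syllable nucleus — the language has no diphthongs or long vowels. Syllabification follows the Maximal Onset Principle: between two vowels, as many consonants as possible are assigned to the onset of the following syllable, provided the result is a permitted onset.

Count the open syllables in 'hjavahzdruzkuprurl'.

2

Nuclei (vowels): a, a, u, u, u → 5 syllables.
V1 /a/ – V2 /a/: /v/ → onset of the next syllable (single consonants are always licit onsets).
V2 /a/ – V3 /u/: cluster /hzdr/ — the longest permitted-onset suffix is /dr/; onset = /dr/, preceding coda = /hz/.
V3 /u/ – V4 /u/: /zk/ splits as /z/ + /k/ (/k/ is the longest suffix that is a licit onset).
V4 /u/ – V5 /u/: /pr/ — entire cluster is a permitted onset → onset /pr/, coda ∅.
Syllabification: hja.vahz.druz.ku.prurl.
Classifying each syllable: /hja/ (open), /vahz/ (closed), /druz/ (closed), /ku/ (open), /prurl/ (closed).
Open syllables: 2.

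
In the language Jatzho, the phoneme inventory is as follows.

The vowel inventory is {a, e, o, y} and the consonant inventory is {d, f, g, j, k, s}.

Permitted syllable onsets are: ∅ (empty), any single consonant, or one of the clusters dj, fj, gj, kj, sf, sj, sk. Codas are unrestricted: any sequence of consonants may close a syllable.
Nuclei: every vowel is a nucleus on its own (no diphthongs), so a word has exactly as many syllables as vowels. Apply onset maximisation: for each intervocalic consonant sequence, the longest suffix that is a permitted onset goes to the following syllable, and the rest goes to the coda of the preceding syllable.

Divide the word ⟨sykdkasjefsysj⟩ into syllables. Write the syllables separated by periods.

Nuclei (vowels): y, a, e, y → 4 syllables.
Between /y/ (V1) and /a/ (V2): /kdk/; trying suffixes from longest down, /k/ is the first permitted one, so coda /kd/ | onset /k/.
Between /a/ (V2) and /e/ (V3): /sj/ is a licit onset in full, so it all attaches to the next syllable.
Between /e/ (V3) and /y/ (V4): cluster /fs/ — the longest permitted-onset suffix is /s/; onset = /s/, preceding coda = /f/.

sykd.ka.sjef.sysj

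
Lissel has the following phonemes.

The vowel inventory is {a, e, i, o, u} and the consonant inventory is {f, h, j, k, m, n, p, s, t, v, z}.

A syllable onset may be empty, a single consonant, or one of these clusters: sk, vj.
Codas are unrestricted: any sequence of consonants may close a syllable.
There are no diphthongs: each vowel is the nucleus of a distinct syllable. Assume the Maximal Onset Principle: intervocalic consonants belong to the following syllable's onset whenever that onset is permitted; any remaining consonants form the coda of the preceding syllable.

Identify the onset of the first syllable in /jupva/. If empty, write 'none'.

The vowels are u, a — 2 nuclei, so 2 syllables.
Between /u/ (V1) and /a/ (V2): cluster /pv/ — the longest permitted-onset suffix is /v/; onset = /v/, preceding coda = /p/.
So the parse is jup.va.
Syllable 1 is /jup/: onset /j/, nucleus /u/, coda /p/.

j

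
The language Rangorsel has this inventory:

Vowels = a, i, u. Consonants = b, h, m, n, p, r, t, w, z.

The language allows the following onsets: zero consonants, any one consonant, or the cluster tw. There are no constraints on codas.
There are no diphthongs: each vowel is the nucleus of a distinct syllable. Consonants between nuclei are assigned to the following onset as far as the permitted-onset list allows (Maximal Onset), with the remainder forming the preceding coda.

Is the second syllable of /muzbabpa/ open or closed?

closed

Nuclei (vowels): u, a, a → 3 syllables.
V1 /u/ – V2 /a/: /zb/; trying suffixes from longest down, /b/ is the first permitted one, so coda /z/ | onset /b/.
V2 /a/ – V3 /a/: cluster /bp/ — the longest permitted-onset suffix is /p/; onset = /p/, preceding coda = /b/.
So the parse is muz.bab.pa.
Syllable 2 is /bab/ with coda /b/, so it is closed.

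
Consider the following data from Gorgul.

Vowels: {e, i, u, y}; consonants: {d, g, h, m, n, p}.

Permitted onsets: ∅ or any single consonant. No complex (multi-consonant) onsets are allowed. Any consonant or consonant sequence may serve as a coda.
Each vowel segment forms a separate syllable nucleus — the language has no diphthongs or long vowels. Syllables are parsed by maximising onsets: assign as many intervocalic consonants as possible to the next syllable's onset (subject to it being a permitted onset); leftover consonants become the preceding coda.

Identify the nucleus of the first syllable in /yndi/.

y

Vowels present: y, i; each is a nucleus, giving 2 syllables.
The first nucleus (vowel 1 from the left) is /y/.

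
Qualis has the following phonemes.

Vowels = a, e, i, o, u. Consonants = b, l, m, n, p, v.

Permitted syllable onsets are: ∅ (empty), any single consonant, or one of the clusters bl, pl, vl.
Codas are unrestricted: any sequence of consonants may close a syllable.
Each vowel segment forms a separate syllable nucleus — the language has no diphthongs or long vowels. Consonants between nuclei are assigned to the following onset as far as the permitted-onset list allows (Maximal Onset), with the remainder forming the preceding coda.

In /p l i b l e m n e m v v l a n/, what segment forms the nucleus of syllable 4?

Nuclei (vowels): i, e, e, a → 4 syllables.
The fourth nucleus (vowel 4 from the left) is /a/.

a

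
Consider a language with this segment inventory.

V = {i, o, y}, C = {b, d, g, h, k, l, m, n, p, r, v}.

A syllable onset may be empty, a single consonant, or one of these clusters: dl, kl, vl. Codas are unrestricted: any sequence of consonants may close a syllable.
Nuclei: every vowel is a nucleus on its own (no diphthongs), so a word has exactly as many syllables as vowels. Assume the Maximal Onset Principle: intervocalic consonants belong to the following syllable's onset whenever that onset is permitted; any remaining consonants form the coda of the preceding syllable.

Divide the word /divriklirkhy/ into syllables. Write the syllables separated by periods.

Vowels present: i, i, i, y; each is a nucleus, giving 4 syllables.
/i…i/ gap (V1→V2): /vr/; trying suffixes from longest down, /r/ is the first permitted one, so coda /v/ | onset /r/.
/i…i/ gap (V2→V3): cluster /kl/ — /kl/ is itself a permitted onset, so the whole cluster goes right; preceding coda = ∅.
/i…y/ gap (V3→V4): cluster /rkh/ — the longest permitted-onset suffix is /h/; onset = /h/, preceding coda = /rk/.

div.ri.klirk.hy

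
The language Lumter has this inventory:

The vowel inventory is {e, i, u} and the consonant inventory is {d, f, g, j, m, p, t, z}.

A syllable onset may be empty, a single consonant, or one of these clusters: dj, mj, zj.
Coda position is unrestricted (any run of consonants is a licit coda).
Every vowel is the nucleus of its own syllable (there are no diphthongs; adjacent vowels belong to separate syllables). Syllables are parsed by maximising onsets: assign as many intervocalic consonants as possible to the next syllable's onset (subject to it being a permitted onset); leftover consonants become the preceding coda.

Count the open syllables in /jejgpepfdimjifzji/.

Vowels present: e, e, i, i, i; each is a nucleus, giving 5 syllables.
/e…e/ gap (V1→V2): /jgp/; trying suffixes from longest down, /p/ is the first permitted one, so coda /jg/ | onset /p/.
/e…i/ gap (V2→V3): cluster /pfd/ — the longest permitted-onset suffix is /d/; onset = /d/, preceding coda = /pf/.
/i…i/ gap (V3→V4): cluster /mj/ — /mj/ is itself a permitted onset, so the whole cluster goes right; preceding coda = ∅.
/i…i/ gap (V4→V5): /fzj/ — longest licit onset from the right is /zj/, leaving /f/ as coda.
Putting it together: jejg.pepf.di.mjif.zji.
Classifying each syllable: /jejg/ (closed), /pepf/ (closed), /di/ (open), /mjif/ (closed), /zji/ (open).
Open syllables: 2.

2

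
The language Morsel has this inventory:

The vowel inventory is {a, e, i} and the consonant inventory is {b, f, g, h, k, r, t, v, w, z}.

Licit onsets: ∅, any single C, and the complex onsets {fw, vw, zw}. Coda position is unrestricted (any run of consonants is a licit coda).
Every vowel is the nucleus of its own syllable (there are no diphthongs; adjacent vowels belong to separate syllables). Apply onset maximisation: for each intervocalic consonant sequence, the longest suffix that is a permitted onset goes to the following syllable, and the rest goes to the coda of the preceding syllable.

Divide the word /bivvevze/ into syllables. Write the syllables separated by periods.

Nuclei (vowels): i, e, e → 3 syllables.
σ1/σ2 boundary: /vv/ splits as /v/ + /v/ (/v/ is the longest suffix that is a licit onset).
σ2/σ3 boundary: cluster /vz/ — the longest permitted-onset suffix is /z/; onset = /z/, preceding coda = /v/.

biv.vev.ze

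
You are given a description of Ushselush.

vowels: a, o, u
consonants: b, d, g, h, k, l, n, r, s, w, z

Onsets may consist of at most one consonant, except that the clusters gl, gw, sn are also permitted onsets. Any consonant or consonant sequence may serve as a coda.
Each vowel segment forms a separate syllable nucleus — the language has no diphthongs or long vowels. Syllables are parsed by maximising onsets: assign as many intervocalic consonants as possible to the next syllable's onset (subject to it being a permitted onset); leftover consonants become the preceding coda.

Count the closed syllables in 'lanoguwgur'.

2

Vowels present: a, o, u, u; each is a nucleus, giving 4 syllables.
/a…o/ gap (V1→V2): /n/ is a single consonant, so it becomes the next onset.
/o…u/ gap (V2→V3): /g/ is a single consonant, so it becomes the next onset.
/u…u/ gap (V3→V4): cluster /wg/ — the longest permitted-onset suffix is /g/; onset = /g/, preceding coda = /w/.
Putting it together: la.no.guw.gur.
Classifying each syllable: /la/ (open), /no/ (open), /guw/ (closed), /gur/ (closed).
Closed syllables: 2.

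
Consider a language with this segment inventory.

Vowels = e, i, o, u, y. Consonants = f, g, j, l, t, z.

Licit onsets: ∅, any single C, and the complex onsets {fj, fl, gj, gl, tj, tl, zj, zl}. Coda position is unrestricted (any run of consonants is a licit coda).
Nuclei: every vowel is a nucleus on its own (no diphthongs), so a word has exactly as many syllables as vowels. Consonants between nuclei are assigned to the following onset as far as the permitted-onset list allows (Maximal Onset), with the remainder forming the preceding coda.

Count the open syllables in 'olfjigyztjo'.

2

Vowels present: o, i, y, o; each is a nucleus, giving 4 syllables.
σ1/σ2 boundary: /lfj/; trying suffixes from longest down, /fj/ is the first permitted one, so coda /l/ | onset /fj/.
σ2/σ3 boundary: /g/ → onset of the next syllable (single consonants are always licit onsets).
σ3/σ4 boundary: cluster /ztj/ — the longest permitted-onset suffix is /tj/; onset = /tj/, preceding coda = /z/.
Syllabification: ol.fji.gyz.tjo.
Classifying each syllable: /ol/ (closed), /fji/ (open), /gyz/ (closed), /tjo/ (open).
Open syllables: 2.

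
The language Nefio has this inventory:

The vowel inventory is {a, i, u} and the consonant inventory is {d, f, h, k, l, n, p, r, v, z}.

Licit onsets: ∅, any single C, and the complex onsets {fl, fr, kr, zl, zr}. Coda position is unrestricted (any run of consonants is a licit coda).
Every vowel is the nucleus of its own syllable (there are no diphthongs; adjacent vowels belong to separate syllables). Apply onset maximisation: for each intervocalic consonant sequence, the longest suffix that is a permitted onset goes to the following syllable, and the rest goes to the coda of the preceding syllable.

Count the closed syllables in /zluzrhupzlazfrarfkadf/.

The vowels are u, u, a, a, a — 5 nuclei, so 5 syllables.
σ1/σ2 boundary: /zrh/; trying suffixes from longest down, /h/ is the first permitted one, so coda /zr/ | onset /h/.
σ2/σ3 boundary: /pzl/ — longest licit onset from the right is /zl/, leaving /p/ as coda.
σ3/σ4 boundary: cluster /zfr/ — the longest permitted-onset suffix is /fr/; onset = /fr/, preceding coda = /z/.
σ4/σ5 boundary: /rfk/ splits as /rf/ + /k/ (/k/ is the longest suffix that is a licit onset).
Putting it together: zluzr.hup.zlaz.frarf.kadf.
Classifying each syllable: /zluzr/ (closed), /hup/ (closed), /zlaz/ (closed), /frarf/ (closed), /kadf/ (closed).
Closed syllables: 5.

5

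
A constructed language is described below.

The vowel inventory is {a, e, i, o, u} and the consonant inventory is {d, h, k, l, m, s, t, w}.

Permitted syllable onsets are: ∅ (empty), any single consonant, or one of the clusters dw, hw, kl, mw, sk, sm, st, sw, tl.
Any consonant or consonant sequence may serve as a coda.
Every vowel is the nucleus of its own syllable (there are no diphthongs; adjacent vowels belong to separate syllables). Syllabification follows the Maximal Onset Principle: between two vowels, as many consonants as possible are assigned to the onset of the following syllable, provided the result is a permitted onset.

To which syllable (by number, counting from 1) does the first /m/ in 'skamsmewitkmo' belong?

Nuclei (vowels): a, e, i, o → 4 syllables.
/a…e/ gap (V1→V2): /msm/ splits as /m/ + /sm/ (/sm/ is the longest suffix that is a licit onset).
/e…i/ gap (V2→V3): /w/ is a single consonant, so it becomes the next onset.
/i…o/ gap (V3→V4): /tkm/ — longest licit onset from the right is /m/, leaving /tk/ as coda.
Putting it together: skam.sme.witk.mo.
The first /m/ is in the coda of syllable 1 (/skam/).

1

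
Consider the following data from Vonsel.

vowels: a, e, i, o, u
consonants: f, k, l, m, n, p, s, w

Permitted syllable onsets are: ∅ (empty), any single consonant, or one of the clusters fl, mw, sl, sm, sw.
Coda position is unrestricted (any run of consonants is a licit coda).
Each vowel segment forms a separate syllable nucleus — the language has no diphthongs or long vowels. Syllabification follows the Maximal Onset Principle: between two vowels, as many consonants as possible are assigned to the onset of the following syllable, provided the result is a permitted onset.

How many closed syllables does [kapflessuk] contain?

3

Vowels present: a, e, u; each is a nucleus, giving 3 syllables.
/a…e/ gap (V1→V2): /pfl/ — longest licit onset from the right is /fl/, leaving /p/ as coda.
/e…u/ gap (V2→V3): /ss/ — longest licit onset from the right is /s/, leaving /s/ as coda.
So the parse is kap.fles.suk.
Classifying each syllable: /kap/ (closed), /fles/ (closed), /suk/ (closed).
Closed syllables: 3.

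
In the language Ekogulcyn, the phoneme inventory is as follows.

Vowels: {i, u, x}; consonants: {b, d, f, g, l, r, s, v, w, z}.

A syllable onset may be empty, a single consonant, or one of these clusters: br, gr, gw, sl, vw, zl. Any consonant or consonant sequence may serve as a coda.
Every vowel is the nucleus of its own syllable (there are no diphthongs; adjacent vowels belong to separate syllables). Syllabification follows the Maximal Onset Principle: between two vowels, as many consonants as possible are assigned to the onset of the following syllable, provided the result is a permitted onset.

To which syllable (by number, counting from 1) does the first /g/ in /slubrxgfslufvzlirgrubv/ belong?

2

The vowels are u, x, u, i, u — 5 nuclei, so 5 syllables.
Between /u/ (V1) and /x/ (V2): cluster /br/ — /br/ is itself a permitted onset, so the whole cluster goes right; preceding coda = ∅.
Between /x/ (V2) and /u/ (V3): /gfsl/ splits as /gf/ + /sl/ (/sl/ is the longest suffix that is a licit onset).
Between /u/ (V3) and /i/ (V4): /fvzl/ — longest licit onset from the right is /zl/, leaving /fv/ as coda.
Between /i/ (V4) and /u/ (V5): /rgr/ splits as /r/ + /gr/ (/gr/ is the longest suffix that is a licit onset).
Syllabification: slu.brxgf.slufv.zlir.grubv.
The first /g/ is in the coda of syllable 2 (/brxgf/).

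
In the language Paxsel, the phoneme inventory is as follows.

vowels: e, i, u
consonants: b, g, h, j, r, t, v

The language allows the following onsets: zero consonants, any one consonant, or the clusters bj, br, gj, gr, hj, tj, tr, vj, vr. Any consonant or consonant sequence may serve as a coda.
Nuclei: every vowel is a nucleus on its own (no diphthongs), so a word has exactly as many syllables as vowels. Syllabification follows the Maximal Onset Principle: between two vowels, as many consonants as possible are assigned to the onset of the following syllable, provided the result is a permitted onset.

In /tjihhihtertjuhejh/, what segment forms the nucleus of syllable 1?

i

Vowels present: i, i, e, u, e; each is a nucleus, giving 5 syllables.
The first nucleus (vowel 1 from the left) is /i/.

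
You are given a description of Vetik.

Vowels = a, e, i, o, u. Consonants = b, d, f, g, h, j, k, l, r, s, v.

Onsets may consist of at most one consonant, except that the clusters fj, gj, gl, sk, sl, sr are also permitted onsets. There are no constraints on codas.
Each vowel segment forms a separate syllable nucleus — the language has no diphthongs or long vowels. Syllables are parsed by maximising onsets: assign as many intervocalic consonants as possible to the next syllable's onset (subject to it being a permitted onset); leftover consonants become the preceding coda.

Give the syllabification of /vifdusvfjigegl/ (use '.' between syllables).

The vowels are i, u, i, e — 4 nuclei, so 4 syllables.
σ1/σ2 boundary: /fd/; trying suffixes from longest down, /d/ is the first permitted one, so coda /f/ | onset /d/.
σ2/σ3 boundary: /svfj/ splits as /sv/ + /fj/ (/fj/ is the longest suffix that is a licit onset).
σ3/σ4 boundary: /g/ → onset of the next syllable (single consonants are always licit onsets).

vif.dusv.fji.gegl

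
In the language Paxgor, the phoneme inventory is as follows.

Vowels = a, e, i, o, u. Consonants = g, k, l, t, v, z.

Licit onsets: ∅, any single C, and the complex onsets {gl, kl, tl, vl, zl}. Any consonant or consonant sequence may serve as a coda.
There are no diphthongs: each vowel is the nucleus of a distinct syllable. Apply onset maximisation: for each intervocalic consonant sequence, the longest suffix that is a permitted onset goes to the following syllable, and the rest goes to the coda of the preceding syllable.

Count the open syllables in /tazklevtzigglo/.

Vowels present: a, e, i, o; each is a nucleus, giving 4 syllables.
Between /a/ (V1) and /e/ (V2): cluster /zkl/ — the longest permitted-onset suffix is /kl/; onset = /kl/, preceding coda = /z/.
Between /e/ (V2) and /i/ (V3): cluster /vtz/ — the longest permitted-onset suffix is /z/; onset = /z/, preceding coda = /vt/.
Between /i/ (V3) and /o/ (V4): cluster /ggl/ — the longest permitted-onset suffix is /gl/; onset = /gl/, preceding coda = /g/.
Syllabification: taz.klevt.zig.glo.
Classifying each syllable: /taz/ (closed), /klevt/ (closed), /zig/ (closed), /glo/ (open).
Open syllables: 1.

1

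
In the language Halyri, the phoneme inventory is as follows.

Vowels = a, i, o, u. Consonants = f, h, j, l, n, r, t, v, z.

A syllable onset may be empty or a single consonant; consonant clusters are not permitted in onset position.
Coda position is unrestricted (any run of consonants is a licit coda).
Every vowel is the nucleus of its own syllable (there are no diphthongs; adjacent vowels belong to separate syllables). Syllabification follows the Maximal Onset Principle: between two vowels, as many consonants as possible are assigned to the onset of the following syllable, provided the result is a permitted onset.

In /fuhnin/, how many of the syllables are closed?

2

The vowels are u, i — 2 nuclei, so 2 syllables.
V1 /u/ – V2 /i/: /hn/; trying suffixes from longest down, /n/ is the first permitted one, so coda /h/ | onset /n/.
So the parse is fuh.nin.
Classifying each syllable: /fuh/ (closed), /nin/ (closed).
Closed syllables: 2.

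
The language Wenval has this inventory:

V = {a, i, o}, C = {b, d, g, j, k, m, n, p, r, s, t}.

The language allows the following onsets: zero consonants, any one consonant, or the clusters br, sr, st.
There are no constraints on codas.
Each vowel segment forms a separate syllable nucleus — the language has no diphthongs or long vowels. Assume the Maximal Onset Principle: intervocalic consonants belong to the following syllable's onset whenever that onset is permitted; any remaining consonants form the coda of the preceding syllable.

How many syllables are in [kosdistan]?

Nuclei (vowels): o, i, a → 3 syllables.

3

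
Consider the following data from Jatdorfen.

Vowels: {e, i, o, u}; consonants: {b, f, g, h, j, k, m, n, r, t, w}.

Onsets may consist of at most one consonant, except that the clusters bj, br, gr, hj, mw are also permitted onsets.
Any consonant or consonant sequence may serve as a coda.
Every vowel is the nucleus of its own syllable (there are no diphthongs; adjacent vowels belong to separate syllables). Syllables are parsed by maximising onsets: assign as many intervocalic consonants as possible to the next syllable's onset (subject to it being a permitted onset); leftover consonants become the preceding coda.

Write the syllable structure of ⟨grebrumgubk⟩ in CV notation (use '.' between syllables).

Vowels present: e, u, u; each is a nucleus, giving 3 syllables.
Between /e/ (V1) and /u/ (V2): /br/ is a licit onset in full, so it all attaches to the next syllable.
Between /u/ (V2) and /u/ (V3): /mg/ splits as /m/ + /g/ (/g/ is the longest suffix that is a licit onset).
So the parse is gre.brum.gubk.
Mapping each syllable to C/V: /gre/ → CCV, /brum/ → CCVC, /gubk/ → CVCC.

CCV.CCVC.CVCC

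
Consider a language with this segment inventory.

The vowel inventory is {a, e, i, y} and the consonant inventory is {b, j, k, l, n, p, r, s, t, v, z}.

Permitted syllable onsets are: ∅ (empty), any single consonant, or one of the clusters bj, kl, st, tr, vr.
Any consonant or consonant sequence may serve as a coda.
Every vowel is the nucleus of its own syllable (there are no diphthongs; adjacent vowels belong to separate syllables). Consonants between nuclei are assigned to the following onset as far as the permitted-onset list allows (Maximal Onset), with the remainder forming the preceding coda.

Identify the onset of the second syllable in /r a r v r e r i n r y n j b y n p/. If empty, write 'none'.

The vowels are a, e, i, y, y — 5 nuclei, so 5 syllables.
V1 /a/ – V2 /e/: cluster /rvr/ — the longest permitted-onset suffix is /vr/; onset = /vr/, preceding coda = /r/.
V2 /e/ – V3 /i/: /r/ → onset of the next syllable (single consonants are always licit onsets).
V3 /i/ – V4 /y/: /nr/ splits as /n/ + /r/ (/r/ is the longest suffix that is a licit onset).
V4 /y/ – V5 /y/: /njb/; trying suffixes from longest down, /b/ is the first permitted one, so coda /nj/ | onset /b/.
Syllabification: rar.vre.rin.rynj.bynp.
Syllable 2 is /vre/: onset /vr/, nucleus /e/, coda ∅.

vr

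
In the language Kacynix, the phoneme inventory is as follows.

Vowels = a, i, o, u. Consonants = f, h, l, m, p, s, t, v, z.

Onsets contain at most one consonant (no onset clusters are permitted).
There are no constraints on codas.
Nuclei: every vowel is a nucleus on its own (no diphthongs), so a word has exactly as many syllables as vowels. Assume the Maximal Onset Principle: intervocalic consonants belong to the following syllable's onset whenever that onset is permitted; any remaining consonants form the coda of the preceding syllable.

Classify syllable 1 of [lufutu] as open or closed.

open

The vowels are u, u, u — 3 nuclei, so 3 syllables.
/u…u/ gap (V1→V2): /f/ → onset of the next syllable (single consonants are always licit onsets).
/u…u/ gap (V2→V3): just /t/ — single C goes to the following onset.
Syllabification: lu.fu.tu.
Syllable 1 is /lu/; it ends in its nucleus with no coda, so it is open.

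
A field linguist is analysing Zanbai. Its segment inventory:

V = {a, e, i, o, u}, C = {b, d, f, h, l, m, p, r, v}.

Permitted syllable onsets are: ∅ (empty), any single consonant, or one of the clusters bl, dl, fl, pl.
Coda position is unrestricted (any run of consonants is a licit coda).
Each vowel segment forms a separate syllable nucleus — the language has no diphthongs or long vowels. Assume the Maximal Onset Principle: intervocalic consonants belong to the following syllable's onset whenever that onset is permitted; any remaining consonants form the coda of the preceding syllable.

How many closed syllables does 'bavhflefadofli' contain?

Vowels present: a, e, a, o, i; each is a nucleus, giving 5 syllables.
σ1/σ2 boundary: /vhfl/; trying suffixes from longest down, /fl/ is the first permitted one, so coda /vh/ | onset /fl/.
σ2/σ3 boundary: just /f/ — single C goes to the following onset.
σ3/σ4 boundary: /d/ is a single consonant, so it becomes the next onset.
σ4/σ5 boundary: cluster /fl/ — /fl/ is itself a permitted onset, so the whole cluster goes right; preceding coda = ∅.
Syllabification: bavh.fle.fa.do.fli.
Classifying each syllable: /bavh/ (closed), /fle/ (open), /fa/ (open), /do/ (open), /fli/ (open).
Closed syllables: 1.

1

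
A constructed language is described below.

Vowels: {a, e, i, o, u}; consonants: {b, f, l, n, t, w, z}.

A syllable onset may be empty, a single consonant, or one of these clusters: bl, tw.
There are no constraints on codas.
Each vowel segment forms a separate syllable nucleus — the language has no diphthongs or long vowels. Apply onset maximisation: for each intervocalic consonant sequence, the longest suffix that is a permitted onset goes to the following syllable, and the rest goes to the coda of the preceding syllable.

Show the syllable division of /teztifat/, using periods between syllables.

tez.ti.fat

The vowels are e, i, a — 3 nuclei, so 3 syllables.
σ1/σ2 boundary: /zt/; trying suffixes from longest down, /t/ is the first permitted one, so coda /z/ | onset /t/.
σ2/σ3 boundary: just /f/ — single C goes to the following onset.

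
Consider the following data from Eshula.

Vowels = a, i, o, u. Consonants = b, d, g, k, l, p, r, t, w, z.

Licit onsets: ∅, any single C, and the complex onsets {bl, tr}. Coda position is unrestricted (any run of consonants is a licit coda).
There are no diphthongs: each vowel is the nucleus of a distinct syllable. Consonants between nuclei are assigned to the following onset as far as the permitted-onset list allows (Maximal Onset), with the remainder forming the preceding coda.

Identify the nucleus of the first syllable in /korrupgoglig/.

o

Vowels present: o, u, o, i; each is a nucleus, giving 4 syllables.
The first nucleus (vowel 1 from the left) is /o/.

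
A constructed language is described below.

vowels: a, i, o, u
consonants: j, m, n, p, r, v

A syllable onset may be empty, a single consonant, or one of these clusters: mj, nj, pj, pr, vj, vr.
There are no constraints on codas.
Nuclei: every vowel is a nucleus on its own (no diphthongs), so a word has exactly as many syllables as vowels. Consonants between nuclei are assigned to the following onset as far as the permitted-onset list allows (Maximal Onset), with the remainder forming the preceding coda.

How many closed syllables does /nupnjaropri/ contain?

1

The vowels are u, a, o, i — 4 nuclei, so 4 syllables.
σ1/σ2 boundary: /pnj/ splits as /p/ + /nj/ (/nj/ is the longest suffix that is a licit onset).
σ2/σ3 boundary: /r/ → onset of the next syllable (single consonants are always licit onsets).
σ3/σ4 boundary: /pr/ — entire cluster is a permitted onset → onset /pr/, coda ∅.
Putting it together: nup.nja.ro.pri.
Classifying each syllable: /nup/ (closed), /nja/ (open), /ro/ (open), /pri/ (open).
Closed syllables: 1.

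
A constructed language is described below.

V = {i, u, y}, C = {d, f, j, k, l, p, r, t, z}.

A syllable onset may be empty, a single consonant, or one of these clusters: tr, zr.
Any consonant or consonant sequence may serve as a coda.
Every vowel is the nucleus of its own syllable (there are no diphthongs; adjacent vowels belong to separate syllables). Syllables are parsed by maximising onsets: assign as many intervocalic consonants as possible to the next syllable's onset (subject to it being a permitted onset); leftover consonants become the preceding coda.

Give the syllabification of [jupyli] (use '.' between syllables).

ju.py.li

The vowels are u, y, i — 3 nuclei, so 3 syllables.
Between /u/ (V1) and /y/ (V2): /p/ → onset of the next syllable (single consonants are always licit onsets).
Between /y/ (V2) and /i/ (V3): just /l/ — single C goes to the following onset.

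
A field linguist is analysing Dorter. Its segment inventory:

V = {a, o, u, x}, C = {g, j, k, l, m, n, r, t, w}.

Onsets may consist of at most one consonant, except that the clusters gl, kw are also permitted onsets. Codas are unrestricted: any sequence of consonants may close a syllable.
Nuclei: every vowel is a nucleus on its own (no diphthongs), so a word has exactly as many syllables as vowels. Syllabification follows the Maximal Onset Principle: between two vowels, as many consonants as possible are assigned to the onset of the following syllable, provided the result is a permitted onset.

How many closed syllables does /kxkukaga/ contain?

Vowels present: x, u, a, a; each is a nucleus, giving 4 syllables.
Between /x/ (V1) and /u/ (V2): /k/ → onset of the next syllable (single consonants are always licit onsets).
Between /u/ (V2) and /a/ (V3): /k/ → onset of the next syllable (single consonants are always licit onsets).
Between /a/ (V3) and /a/ (V4): /g/ → onset of the next syllable (single consonants are always licit onsets).
Putting it together: kx.ku.ka.ga.
Classifying each syllable: /kx/ (open), /ku/ (open), /ka/ (open), /ga/ (open).
Closed syllables: 0.

0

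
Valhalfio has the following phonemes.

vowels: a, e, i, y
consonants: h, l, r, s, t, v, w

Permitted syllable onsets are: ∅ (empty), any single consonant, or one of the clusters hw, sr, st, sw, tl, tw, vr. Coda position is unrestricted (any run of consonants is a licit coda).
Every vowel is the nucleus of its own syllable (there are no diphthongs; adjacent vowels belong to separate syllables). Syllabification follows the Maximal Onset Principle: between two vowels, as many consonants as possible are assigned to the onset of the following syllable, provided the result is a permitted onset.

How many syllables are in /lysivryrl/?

3

The vowels are y, i, y — 3 nuclei, so 3 syllables.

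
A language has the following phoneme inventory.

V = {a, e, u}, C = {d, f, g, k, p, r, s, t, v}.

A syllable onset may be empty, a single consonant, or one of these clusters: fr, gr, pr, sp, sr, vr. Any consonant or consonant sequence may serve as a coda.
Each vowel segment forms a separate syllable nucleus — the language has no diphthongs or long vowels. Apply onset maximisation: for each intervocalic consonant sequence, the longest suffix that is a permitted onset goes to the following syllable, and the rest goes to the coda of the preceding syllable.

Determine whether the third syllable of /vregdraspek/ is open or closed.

closed

The vowels are e, a, e — 3 nuclei, so 3 syllables.
/e…a/ gap (V1→V2): /gdr/; trying suffixes from longest down, /r/ is the first permitted one, so coda /gd/ | onset /r/.
/a…e/ gap (V2→V3): /sp/ is a licit onset in full, so it all attaches to the next syllable.
Syllabification: vregd.ra.spek.
Syllable 3 is /spek/ with coda /k/, so it is closed.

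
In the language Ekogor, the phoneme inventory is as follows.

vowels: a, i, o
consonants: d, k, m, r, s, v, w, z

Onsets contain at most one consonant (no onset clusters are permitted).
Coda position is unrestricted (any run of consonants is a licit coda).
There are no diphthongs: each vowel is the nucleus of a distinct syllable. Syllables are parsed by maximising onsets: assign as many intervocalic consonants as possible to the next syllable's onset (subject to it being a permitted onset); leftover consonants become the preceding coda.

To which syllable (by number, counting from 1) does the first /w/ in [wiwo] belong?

1

Nuclei (vowels): i, o → 2 syllables.
/i…o/ gap (V1→V2): /w/ → onset of the next syllable (single consonants are always licit onsets).
Result: wi.wo.
The first /w/ is in the onset of syllable 1 (/wi/).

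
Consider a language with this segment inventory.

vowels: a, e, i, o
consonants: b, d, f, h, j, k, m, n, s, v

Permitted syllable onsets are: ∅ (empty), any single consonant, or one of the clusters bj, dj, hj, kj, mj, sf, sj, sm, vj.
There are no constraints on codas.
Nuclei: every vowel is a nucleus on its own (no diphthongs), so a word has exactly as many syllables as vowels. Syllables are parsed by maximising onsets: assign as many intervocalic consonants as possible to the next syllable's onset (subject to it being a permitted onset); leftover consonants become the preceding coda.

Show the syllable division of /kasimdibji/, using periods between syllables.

The vowels are a, i, i, i — 4 nuclei, so 4 syllables.
σ1/σ2 boundary: /s/ → onset of the next syllable (single consonants are always licit onsets).
σ2/σ3 boundary: /md/; trying suffixes from longest down, /d/ is the first permitted one, so coda /m/ | onset /d/.
σ3/σ4 boundary: cluster /bj/ — /bj/ is itself a permitted onset, so the whole cluster goes right; preceding coda = ∅.

ka.sim.di.bji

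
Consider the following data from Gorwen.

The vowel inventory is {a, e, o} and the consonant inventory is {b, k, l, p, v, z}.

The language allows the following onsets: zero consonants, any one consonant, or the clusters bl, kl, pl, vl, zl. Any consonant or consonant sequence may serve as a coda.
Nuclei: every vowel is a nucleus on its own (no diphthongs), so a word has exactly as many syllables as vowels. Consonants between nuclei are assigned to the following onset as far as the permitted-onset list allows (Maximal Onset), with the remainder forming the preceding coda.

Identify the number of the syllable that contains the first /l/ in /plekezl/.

1

Vowels present: e, e; each is a nucleus, giving 2 syllables.
V1 /e/ – V2 /e/: /k/ is a single consonant, so it becomes the next onset.
Putting it together: ple.kezl.
The first /l/ is in the onset of syllable 1 (/ple/).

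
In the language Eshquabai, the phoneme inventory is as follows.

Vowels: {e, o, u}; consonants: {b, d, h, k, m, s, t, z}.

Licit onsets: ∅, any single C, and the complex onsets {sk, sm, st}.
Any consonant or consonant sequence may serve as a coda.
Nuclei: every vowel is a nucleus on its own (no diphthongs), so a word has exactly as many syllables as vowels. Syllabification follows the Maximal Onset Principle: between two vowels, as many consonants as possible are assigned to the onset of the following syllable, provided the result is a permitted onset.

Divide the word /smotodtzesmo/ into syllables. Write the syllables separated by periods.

smo.todt.ze.smo

The vowels are o, o, e, o — 4 nuclei, so 4 syllables.
Between /o/ (V1) and /o/ (V2): /t/ is a single consonant, so it becomes the next onset.
Between /o/ (V2) and /e/ (V3): /dtz/ — longest licit onset from the right is /z/, leaving /dt/ as coda.
Between /e/ (V3) and /o/ (V4): /sm/ — entire cluster is a permitted onset → onset /sm/, coda ∅.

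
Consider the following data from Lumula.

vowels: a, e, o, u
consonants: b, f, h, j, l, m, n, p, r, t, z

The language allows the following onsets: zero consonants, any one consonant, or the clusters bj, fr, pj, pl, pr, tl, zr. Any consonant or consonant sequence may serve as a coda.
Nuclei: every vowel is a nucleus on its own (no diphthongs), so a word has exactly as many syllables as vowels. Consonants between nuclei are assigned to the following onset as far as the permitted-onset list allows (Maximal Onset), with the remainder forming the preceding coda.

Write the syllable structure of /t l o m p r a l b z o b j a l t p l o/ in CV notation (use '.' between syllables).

The vowels are o, a, o, a, o — 5 nuclei, so 5 syllables.
V1 /o/ – V2 /a/: /mpr/; trying suffixes from longest down, /pr/ is the first permitted one, so coda /m/ | onset /pr/.
V2 /a/ – V3 /o/: cluster /lbz/ — the longest permitted-onset suffix is /z/; onset = /z/, preceding coda = /lb/.
V3 /o/ – V4 /a/: cluster /bj/ — /bj/ is itself a permitted onset, so the whole cluster goes right; preceding coda = ∅.
V4 /a/ – V5 /o/: cluster /ltpl/ — the longest permitted-onset suffix is /pl/; onset = /pl/, preceding coda = /lt/.
Syllabification: tlom.pralb.zo.bjalt.plo.
Mapping each syllable to C/V: /tlom/ → CCVC, /pralb/ → CCVCC, /zo/ → CV, /bjalt/ → CCVCC, /plo/ → CCV.

CCVC.CCVCC.CV.CCVCC.CCV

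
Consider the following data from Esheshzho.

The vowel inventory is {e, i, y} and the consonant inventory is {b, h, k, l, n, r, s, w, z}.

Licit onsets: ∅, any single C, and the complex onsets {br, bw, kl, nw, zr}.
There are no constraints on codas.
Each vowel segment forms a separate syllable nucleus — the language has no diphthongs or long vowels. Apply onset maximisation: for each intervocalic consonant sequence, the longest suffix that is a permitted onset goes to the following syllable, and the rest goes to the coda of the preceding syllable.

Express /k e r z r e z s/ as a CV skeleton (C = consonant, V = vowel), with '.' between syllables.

CVC.CCVCC

Nuclei (vowels): e, e → 2 syllables.
/e…e/ gap (V1→V2): /rzr/ — longest licit onset from the right is /zr/, leaving /r/ as coda.
Syllabification: ker.zrezs.
Mapping each syllable to C/V: /ker/ → CVC, /zrezs/ → CCVCC.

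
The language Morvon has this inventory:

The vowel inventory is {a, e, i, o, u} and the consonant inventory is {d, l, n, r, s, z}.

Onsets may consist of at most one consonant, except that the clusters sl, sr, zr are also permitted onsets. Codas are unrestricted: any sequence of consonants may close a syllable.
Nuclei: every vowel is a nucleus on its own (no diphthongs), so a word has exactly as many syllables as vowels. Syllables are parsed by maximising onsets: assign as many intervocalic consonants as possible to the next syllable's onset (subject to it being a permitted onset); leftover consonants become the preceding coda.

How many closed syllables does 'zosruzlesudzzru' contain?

2

Vowels present: o, u, e, u, u; each is a nucleus, giving 5 syllables.
V1 /o/ – V2 /u/: /sr/ — entire cluster is a permitted onset → onset /sr/, coda ∅.
V2 /u/ – V3 /e/: cluster /zl/ — the longest permitted-onset suffix is /l/; onset = /l/, preceding coda = /z/.
V3 /e/ – V4 /u/: /s/ is a single consonant, so it becomes the next onset.
V4 /u/ – V5 /u/: /dzzr/ splits as /dz/ + /zr/ (/zr/ is the longest suffix that is a licit onset).
Result: zo.sruz.le.sudz.zru.
Classifying each syllable: /zo/ (open), /sruz/ (closed), /le/ (open), /sudz/ (closed), /zru/ (open).
Closed syllables: 2.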